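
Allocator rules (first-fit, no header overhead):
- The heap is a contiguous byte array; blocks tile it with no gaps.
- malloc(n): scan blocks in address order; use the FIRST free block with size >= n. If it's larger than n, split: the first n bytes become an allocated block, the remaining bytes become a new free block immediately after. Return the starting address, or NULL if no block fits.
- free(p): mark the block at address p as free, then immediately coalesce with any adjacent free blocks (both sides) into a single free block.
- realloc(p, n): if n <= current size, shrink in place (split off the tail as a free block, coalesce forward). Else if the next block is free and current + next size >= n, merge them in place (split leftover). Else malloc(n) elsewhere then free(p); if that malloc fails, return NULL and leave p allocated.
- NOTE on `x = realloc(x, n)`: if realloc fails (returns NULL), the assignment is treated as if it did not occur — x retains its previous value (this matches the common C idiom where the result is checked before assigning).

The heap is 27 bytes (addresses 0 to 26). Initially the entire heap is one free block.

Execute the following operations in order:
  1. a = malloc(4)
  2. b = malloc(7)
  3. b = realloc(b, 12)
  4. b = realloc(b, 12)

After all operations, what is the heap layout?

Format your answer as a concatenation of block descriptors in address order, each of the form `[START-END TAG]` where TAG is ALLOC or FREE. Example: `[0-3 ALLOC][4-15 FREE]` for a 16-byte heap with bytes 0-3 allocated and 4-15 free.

Op 1: a = malloc(4) -> a = 0; heap: [0-3 ALLOC][4-26 FREE]
Op 2: b = malloc(7) -> b = 4; heap: [0-3 ALLOC][4-10 ALLOC][11-26 FREE]
Op 3: b = realloc(b, 12) -> b = 4; heap: [0-3 ALLOC][4-15 ALLOC][16-26 FREE]
Op 4: b = realloc(b, 12) -> b = 4; heap: [0-3 ALLOC][4-15 ALLOC][16-26 FREE]

Answer: [0-3 ALLOC][4-15 ALLOC][16-26 FREE]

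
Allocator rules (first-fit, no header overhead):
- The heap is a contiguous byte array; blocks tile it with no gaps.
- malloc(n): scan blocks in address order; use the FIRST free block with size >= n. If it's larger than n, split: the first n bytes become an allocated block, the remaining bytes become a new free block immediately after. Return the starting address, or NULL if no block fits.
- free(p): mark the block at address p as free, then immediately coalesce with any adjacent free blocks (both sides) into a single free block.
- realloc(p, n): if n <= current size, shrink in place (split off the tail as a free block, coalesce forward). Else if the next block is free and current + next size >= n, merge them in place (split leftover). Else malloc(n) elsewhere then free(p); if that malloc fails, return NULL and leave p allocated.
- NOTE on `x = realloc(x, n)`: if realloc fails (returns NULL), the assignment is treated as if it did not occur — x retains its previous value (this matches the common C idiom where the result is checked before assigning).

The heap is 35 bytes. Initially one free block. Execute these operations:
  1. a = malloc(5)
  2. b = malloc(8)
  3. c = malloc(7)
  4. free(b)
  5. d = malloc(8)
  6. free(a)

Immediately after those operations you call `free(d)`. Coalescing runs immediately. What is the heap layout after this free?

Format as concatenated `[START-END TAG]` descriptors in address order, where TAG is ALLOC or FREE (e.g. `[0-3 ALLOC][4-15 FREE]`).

Answer: [0-12 FREE][13-19 ALLOC][20-34 FREE]

Derivation:
Op 1: a = malloc(5) -> a = 0; heap: [0-4 ALLOC][5-34 FREE]
Op 2: b = malloc(8) -> b = 5; heap: [0-4 ALLOC][5-12 ALLOC][13-34 FREE]
Op 3: c = malloc(7) -> c = 13; heap: [0-4 ALLOC][5-12 ALLOC][13-19 ALLOC][20-34 FREE]
Op 4: free(b) -> (freed b); heap: [0-4 ALLOC][5-12 FREE][13-19 ALLOC][20-34 FREE]
Op 5: d = malloc(8) -> d = 5; heap: [0-4 ALLOC][5-12 ALLOC][13-19 ALLOC][20-34 FREE]
Op 6: free(a) -> (freed a); heap: [0-4 FREE][5-12 ALLOC][13-19 ALLOC][20-34 FREE]
free(d): d = 5 -> block [5-12 ALLOC]; mark free, coalesce with adjacent free neighbors -> [0-12 FREE][13-19 ALLOC][20-34 FREE]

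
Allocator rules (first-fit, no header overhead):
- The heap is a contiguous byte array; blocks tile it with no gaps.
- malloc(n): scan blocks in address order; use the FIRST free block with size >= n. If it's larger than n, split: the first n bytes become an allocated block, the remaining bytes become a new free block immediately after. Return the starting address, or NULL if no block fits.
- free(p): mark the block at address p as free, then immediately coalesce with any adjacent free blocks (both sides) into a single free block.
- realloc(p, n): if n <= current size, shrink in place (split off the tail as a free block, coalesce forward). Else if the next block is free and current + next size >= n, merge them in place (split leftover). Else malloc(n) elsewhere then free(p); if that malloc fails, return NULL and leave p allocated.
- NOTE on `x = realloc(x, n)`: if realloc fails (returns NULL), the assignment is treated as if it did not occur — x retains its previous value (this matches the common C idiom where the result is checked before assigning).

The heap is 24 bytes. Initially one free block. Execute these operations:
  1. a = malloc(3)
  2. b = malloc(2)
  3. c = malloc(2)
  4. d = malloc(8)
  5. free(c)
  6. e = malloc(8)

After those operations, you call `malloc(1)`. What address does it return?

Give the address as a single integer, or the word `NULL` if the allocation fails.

Op 1: a = malloc(3) -> a = 0; heap: [0-2 ALLOC][3-23 FREE]
Op 2: b = malloc(2) -> b = 3; heap: [0-2 ALLOC][3-4 ALLOC][5-23 FREE]
Op 3: c = malloc(2) -> c = 5; heap: [0-2 ALLOC][3-4 ALLOC][5-6 ALLOC][7-23 FREE]
Op 4: d = malloc(8) -> d = 7; heap: [0-2 ALLOC][3-4 ALLOC][5-6 ALLOC][7-14 ALLOC][15-23 FREE]
Op 5: free(c) -> (freed c); heap: [0-2 ALLOC][3-4 ALLOC][5-6 FREE][7-14 ALLOC][15-23 FREE]
Op 6: e = malloc(8) -> e = 15; heap: [0-2 ALLOC][3-4 ALLOC][5-6 FREE][7-14 ALLOC][15-22 ALLOC][23-23 FREE]
malloc(1): first-fit scan over [0-2 ALLOC][3-4 ALLOC][5-6 FREE][7-14 ALLOC][15-22 ALLOC][23-23 FREE] -> 5

Answer: 5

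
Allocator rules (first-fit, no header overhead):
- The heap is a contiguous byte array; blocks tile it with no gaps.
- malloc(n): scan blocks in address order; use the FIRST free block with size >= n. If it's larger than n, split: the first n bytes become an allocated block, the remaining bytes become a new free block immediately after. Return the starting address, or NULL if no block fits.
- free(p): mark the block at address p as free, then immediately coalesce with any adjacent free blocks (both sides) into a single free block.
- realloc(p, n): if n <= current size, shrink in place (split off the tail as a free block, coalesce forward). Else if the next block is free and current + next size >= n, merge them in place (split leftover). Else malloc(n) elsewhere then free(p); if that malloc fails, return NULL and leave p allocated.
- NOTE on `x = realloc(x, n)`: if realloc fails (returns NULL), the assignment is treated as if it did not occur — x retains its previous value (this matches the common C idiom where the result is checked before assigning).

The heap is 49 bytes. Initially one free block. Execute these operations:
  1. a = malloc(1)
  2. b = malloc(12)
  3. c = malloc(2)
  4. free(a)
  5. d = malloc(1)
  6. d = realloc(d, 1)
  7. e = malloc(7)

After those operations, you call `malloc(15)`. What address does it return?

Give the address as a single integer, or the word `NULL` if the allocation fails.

Answer: 22

Derivation:
Op 1: a = malloc(1) -> a = 0; heap: [0-0 ALLOC][1-48 FREE]
Op 2: b = malloc(12) -> b = 1; heap: [0-0 ALLOC][1-12 ALLOC][13-48 FREE]
Op 3: c = malloc(2) -> c = 13; heap: [0-0 ALLOC][1-12 ALLOC][13-14 ALLOC][15-48 FREE]
Op 4: free(a) -> (freed a); heap: [0-0 FREE][1-12 ALLOC][13-14 ALLOC][15-48 FREE]
Op 5: d = malloc(1) -> d = 0; heap: [0-0 ALLOC][1-12 ALLOC][13-14 ALLOC][15-48 FREE]
Op 6: d = realloc(d, 1) -> d = 0; heap: [0-0 ALLOC][1-12 ALLOC][13-14 ALLOC][15-48 FREE]
Op 7: e = malloc(7) -> e = 15; heap: [0-0 ALLOC][1-12 ALLOC][13-14 ALLOC][15-21 ALLOC][22-48 FREE]
malloc(15): first-fit scan over [0-0 ALLOC][1-12 ALLOC][13-14 ALLOC][15-21 ALLOC][22-48 FREE] -> 22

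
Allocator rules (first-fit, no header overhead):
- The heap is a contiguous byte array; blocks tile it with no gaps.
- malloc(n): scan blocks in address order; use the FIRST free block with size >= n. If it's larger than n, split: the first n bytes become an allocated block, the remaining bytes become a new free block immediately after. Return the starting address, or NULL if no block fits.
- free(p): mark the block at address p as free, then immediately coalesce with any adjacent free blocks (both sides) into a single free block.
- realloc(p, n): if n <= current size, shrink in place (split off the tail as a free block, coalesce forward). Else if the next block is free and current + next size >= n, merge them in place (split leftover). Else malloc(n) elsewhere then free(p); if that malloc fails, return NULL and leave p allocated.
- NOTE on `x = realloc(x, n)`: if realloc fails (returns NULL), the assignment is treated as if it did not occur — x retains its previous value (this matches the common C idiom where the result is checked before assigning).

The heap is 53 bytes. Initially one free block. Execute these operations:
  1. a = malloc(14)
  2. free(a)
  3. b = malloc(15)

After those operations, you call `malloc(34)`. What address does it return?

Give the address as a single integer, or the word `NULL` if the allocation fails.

Op 1: a = malloc(14) -> a = 0; heap: [0-13 ALLOC][14-52 FREE]
Op 2: free(a) -> (freed a); heap: [0-52 FREE]
Op 3: b = malloc(15) -> b = 0; heap: [0-14 ALLOC][15-52 FREE]
malloc(34): first-fit scan over [0-14 ALLOC][15-52 FREE] -> 15

Answer: 15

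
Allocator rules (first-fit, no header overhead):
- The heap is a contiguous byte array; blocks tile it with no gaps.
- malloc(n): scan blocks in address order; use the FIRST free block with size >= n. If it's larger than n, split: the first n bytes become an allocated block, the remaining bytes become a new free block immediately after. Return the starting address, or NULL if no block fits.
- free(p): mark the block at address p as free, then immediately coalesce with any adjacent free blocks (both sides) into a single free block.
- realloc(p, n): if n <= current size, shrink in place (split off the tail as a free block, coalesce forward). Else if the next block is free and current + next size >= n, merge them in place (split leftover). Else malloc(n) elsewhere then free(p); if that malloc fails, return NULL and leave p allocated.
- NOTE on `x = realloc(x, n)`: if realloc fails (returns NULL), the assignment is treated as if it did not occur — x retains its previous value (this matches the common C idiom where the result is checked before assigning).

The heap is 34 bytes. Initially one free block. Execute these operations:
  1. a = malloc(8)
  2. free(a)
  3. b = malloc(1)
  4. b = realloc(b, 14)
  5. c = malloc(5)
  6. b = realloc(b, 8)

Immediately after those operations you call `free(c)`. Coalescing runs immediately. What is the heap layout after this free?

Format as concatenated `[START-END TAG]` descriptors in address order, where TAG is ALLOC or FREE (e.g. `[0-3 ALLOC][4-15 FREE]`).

Answer: [0-7 ALLOC][8-33 FREE]

Derivation:
Op 1: a = malloc(8) -> a = 0; heap: [0-7 ALLOC][8-33 FREE]
Op 2: free(a) -> (freed a); heap: [0-33 FREE]
Op 3: b = malloc(1) -> b = 0; heap: [0-0 ALLOC][1-33 FREE]
Op 4: b = realloc(b, 14) -> b = 0; heap: [0-13 ALLOC][14-33 FREE]
Op 5: c = malloc(5) -> c = 14; heap: [0-13 ALLOC][14-18 ALLOC][19-33 FREE]
Op 6: b = realloc(b, 8) -> b = 0; heap: [0-7 ALLOC][8-13 FREE][14-18 ALLOC][19-33 FREE]
free(c): c = 14 -> block [14-18 ALLOC]; mark free, coalesce with adjacent free neighbors -> [0-7 ALLOC][8-33 FREE]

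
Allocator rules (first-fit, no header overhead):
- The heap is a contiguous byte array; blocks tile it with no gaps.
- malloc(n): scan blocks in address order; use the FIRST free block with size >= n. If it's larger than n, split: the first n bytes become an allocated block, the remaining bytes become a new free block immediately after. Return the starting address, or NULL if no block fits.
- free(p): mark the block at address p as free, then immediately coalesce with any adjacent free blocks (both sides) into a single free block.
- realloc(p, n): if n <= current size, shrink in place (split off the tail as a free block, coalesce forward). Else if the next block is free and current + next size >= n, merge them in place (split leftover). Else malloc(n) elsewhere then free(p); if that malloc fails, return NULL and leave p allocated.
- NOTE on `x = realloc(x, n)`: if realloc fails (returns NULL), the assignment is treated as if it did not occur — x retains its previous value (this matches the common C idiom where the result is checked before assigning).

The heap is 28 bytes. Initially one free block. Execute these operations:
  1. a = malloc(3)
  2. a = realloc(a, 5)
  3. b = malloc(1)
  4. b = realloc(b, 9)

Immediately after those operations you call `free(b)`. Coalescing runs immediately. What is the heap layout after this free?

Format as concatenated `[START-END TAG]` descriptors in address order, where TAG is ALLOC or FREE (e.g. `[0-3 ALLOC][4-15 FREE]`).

Op 1: a = malloc(3) -> a = 0; heap: [0-2 ALLOC][3-27 FREE]
Op 2: a = realloc(a, 5) -> a = 0; heap: [0-4 ALLOC][5-27 FREE]
Op 3: b = malloc(1) -> b = 5; heap: [0-4 ALLOC][5-5 ALLOC][6-27 FREE]
Op 4: b = realloc(b, 9) -> b = 5; heap: [0-4 ALLOC][5-13 ALLOC][14-27 FREE]
free(b): b = 5 -> block [5-13 ALLOC]; mark free, coalesce with adjacent free neighbors -> [0-4 ALLOC][5-27 FREE]

Answer: [0-4 ALLOC][5-27 FREE]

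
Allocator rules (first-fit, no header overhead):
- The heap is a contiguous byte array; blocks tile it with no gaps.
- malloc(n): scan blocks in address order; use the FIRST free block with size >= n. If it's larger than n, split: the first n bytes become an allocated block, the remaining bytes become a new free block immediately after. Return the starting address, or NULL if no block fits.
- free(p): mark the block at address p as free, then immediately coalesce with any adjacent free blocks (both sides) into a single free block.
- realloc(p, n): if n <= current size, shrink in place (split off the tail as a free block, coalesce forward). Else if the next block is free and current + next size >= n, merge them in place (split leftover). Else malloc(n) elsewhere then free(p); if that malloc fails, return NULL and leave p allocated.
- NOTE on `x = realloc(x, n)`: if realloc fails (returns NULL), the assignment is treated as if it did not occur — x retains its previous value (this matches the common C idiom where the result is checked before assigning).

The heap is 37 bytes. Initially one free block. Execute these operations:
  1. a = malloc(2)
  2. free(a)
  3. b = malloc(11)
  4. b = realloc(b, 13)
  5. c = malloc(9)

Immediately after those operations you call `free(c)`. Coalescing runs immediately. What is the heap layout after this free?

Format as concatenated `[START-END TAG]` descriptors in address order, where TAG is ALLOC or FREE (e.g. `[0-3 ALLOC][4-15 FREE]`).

Op 1: a = malloc(2) -> a = 0; heap: [0-1 ALLOC][2-36 FREE]
Op 2: free(a) -> (freed a); heap: [0-36 FREE]
Op 3: b = malloc(11) -> b = 0; heap: [0-10 ALLOC][11-36 FREE]
Op 4: b = realloc(b, 13) -> b = 0; heap: [0-12 ALLOC][13-36 FREE]
Op 5: c = malloc(9) -> c = 13; heap: [0-12 ALLOC][13-21 ALLOC][22-36 FREE]
free(c): c = 13 -> block [13-21 ALLOC]; mark free, coalesce with adjacent free neighbors -> [0-12 ALLOC][13-36 FREE]

Answer: [0-12 ALLOC][13-36 FREE]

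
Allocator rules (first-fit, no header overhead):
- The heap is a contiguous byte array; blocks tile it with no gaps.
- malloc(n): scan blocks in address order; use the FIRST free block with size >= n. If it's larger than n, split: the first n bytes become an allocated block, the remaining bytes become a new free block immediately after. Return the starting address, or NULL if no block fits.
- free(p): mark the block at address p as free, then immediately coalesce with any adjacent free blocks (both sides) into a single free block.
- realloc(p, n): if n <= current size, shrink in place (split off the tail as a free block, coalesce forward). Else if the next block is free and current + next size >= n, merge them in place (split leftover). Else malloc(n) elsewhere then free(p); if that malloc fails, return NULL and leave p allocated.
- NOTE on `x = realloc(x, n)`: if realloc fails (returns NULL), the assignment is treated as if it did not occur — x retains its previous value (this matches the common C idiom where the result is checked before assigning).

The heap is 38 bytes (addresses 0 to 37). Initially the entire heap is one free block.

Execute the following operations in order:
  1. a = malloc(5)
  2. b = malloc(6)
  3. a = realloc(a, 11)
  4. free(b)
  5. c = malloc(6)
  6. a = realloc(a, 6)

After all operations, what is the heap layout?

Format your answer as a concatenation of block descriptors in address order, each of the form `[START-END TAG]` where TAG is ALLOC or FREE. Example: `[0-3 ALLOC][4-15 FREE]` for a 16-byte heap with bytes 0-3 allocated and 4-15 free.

Op 1: a = malloc(5) -> a = 0; heap: [0-4 ALLOC][5-37 FREE]
Op 2: b = malloc(6) -> b = 5; heap: [0-4 ALLOC][5-10 ALLOC][11-37 FREE]
Op 3: a = realloc(a, 11) -> a = 11; heap: [0-4 FREE][5-10 ALLOC][11-21 ALLOC][22-37 FREE]
Op 4: free(b) -> (freed b); heap: [0-10 FREE][11-21 ALLOC][22-37 FREE]
Op 5: c = malloc(6) -> c = 0; heap: [0-5 ALLOC][6-10 FREE][11-21 ALLOC][22-37 FREE]
Op 6: a = realloc(a, 6) -> a = 11; heap: [0-5 ALLOC][6-10 FREE][11-16 ALLOC][17-37 FREE]

Answer: [0-5 ALLOC][6-10 FREE][11-16 ALLOC][17-37 FREE]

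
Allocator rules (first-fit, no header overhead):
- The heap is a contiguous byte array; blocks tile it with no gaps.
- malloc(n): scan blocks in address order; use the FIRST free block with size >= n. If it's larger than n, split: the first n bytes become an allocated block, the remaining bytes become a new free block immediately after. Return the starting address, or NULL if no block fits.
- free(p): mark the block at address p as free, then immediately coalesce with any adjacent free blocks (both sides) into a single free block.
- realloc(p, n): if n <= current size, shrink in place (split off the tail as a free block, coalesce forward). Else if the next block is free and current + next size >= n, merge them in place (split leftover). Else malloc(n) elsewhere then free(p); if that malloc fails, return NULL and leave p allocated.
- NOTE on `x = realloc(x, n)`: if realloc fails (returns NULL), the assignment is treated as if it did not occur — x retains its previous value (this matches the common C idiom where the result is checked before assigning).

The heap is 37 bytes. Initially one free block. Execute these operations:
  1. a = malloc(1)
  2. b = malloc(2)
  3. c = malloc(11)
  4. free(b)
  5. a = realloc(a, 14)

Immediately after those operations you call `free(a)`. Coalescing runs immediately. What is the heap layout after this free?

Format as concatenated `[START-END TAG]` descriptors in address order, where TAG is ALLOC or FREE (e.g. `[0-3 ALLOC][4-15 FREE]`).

Answer: [0-2 FREE][3-13 ALLOC][14-36 FREE]

Derivation:
Op 1: a = malloc(1) -> a = 0; heap: [0-0 ALLOC][1-36 FREE]
Op 2: b = malloc(2) -> b = 1; heap: [0-0 ALLOC][1-2 ALLOC][3-36 FREE]
Op 3: c = malloc(11) -> c = 3; heap: [0-0 ALLOC][1-2 ALLOC][3-13 ALLOC][14-36 FREE]
Op 4: free(b) -> (freed b); heap: [0-0 ALLOC][1-2 FREE][3-13 ALLOC][14-36 FREE]
Op 5: a = realloc(a, 14) -> a = 14; heap: [0-2 FREE][3-13 ALLOC][14-27 ALLOC][28-36 FREE]
free(a): a = 14 -> block [14-27 ALLOC]; mark free, coalesce with adjacent free neighbors -> [0-2 FREE][3-13 ALLOC][14-36 FREE]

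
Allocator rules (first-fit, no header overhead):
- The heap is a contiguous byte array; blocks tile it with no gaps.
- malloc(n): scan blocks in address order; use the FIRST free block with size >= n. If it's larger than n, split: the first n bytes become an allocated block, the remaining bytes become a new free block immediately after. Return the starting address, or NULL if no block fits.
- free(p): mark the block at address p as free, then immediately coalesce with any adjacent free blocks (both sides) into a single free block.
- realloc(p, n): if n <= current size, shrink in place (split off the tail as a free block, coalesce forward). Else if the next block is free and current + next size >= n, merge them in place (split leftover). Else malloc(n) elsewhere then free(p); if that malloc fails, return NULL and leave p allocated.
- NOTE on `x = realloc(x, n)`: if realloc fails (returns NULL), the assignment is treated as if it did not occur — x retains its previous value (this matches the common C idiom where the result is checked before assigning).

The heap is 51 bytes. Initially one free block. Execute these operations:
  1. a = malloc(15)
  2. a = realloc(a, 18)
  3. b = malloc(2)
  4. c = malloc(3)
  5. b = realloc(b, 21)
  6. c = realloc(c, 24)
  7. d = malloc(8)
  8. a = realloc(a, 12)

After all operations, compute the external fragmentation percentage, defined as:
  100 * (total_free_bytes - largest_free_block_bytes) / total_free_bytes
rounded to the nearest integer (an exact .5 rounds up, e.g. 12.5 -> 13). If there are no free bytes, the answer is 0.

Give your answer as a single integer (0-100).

Op 1: a = malloc(15) -> a = 0; heap: [0-14 ALLOC][15-50 FREE]
Op 2: a = realloc(a, 18) -> a = 0; heap: [0-17 ALLOC][18-50 FREE]
Op 3: b = malloc(2) -> b = 18; heap: [0-17 ALLOC][18-19 ALLOC][20-50 FREE]
Op 4: c = malloc(3) -> c = 20; heap: [0-17 ALLOC][18-19 ALLOC][20-22 ALLOC][23-50 FREE]
Op 5: b = realloc(b, 21) -> b = 23; heap: [0-17 ALLOC][18-19 FREE][20-22 ALLOC][23-43 ALLOC][44-50 FREE]
Op 6: c = realloc(c, 24) -> NULL (c unchanged); heap: [0-17 ALLOC][18-19 FREE][20-22 ALLOC][23-43 ALLOC][44-50 FREE]
Op 7: d = malloc(8) -> d = NULL; heap: [0-17 ALLOC][18-19 FREE][20-22 ALLOC][23-43 ALLOC][44-50 FREE]
Op 8: a = realloc(a, 12) -> a = 0; heap: [0-11 ALLOC][12-19 FREE][20-22 ALLOC][23-43 ALLOC][44-50 FREE]
Free blocks: [8 7] total_free=15 largest=8 -> 100*(15-8)/15 = 700/15 ≈ 46.667 -> rounds to 47

Answer: 47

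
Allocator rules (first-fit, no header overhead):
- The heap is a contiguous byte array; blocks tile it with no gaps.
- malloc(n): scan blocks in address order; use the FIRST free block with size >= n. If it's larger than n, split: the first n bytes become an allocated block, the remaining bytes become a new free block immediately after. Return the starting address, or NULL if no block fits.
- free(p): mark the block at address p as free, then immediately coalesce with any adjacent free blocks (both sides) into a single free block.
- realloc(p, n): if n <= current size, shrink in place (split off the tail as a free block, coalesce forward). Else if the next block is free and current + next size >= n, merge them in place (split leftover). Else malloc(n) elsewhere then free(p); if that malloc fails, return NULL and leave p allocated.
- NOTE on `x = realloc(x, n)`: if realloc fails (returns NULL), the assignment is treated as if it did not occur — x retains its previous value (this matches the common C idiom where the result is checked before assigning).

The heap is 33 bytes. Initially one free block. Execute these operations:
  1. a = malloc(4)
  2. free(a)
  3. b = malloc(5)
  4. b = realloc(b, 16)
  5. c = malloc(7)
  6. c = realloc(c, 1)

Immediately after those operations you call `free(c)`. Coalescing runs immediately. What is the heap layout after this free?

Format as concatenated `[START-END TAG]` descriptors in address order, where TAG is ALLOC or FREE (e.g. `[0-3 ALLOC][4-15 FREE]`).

Answer: [0-15 ALLOC][16-32 FREE]

Derivation:
Op 1: a = malloc(4) -> a = 0; heap: [0-3 ALLOC][4-32 FREE]
Op 2: free(a) -> (freed a); heap: [0-32 FREE]
Op 3: b = malloc(5) -> b = 0; heap: [0-4 ALLOC][5-32 FREE]
Op 4: b = realloc(b, 16) -> b = 0; heap: [0-15 ALLOC][16-32 FREE]
Op 5: c = malloc(7) -> c = 16; heap: [0-15 ALLOC][16-22 ALLOC][23-32 FREE]
Op 6: c = realloc(c, 1) -> c = 16; heap: [0-15 ALLOC][16-16 ALLOC][17-32 FREE]
free(c): c = 16 -> block [16-16 ALLOC]; mark free, coalesce with adjacent free neighbors -> [0-15 ALLOC][16-32 FREE]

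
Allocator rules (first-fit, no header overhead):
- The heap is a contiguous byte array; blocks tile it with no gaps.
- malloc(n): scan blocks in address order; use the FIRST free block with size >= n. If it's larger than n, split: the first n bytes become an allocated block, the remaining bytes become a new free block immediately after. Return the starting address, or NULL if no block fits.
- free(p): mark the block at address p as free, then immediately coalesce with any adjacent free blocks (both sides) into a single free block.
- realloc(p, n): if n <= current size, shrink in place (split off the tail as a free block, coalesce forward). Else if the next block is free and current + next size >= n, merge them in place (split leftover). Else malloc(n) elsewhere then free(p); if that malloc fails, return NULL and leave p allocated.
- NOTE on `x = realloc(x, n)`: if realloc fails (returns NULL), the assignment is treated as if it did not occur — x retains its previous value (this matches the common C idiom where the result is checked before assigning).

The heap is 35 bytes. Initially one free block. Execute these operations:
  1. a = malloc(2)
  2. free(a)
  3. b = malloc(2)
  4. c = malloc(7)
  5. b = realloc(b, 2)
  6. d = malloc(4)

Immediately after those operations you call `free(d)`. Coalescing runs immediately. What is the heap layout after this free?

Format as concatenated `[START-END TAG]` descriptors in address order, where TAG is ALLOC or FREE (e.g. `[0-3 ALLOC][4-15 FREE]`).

Answer: [0-1 ALLOC][2-8 ALLOC][9-34 FREE]

Derivation:
Op 1: a = malloc(2) -> a = 0; heap: [0-1 ALLOC][2-34 FREE]
Op 2: free(a) -> (freed a); heap: [0-34 FREE]
Op 3: b = malloc(2) -> b = 0; heap: [0-1 ALLOC][2-34 FREE]
Op 4: c = malloc(7) -> c = 2; heap: [0-1 ALLOC][2-8 ALLOC][9-34 FREE]
Op 5: b = realloc(b, 2) -> b = 0; heap: [0-1 ALLOC][2-8 ALLOC][9-34 FREE]
Op 6: d = malloc(4) -> d = 9; heap: [0-1 ALLOC][2-8 ALLOC][9-12 ALLOC][13-34 FREE]
free(d): d = 9 -> block [9-12 ALLOC]; mark free, coalesce with adjacent free neighbors -> [0-1 ALLOC][2-8 ALLOC][9-34 FREE]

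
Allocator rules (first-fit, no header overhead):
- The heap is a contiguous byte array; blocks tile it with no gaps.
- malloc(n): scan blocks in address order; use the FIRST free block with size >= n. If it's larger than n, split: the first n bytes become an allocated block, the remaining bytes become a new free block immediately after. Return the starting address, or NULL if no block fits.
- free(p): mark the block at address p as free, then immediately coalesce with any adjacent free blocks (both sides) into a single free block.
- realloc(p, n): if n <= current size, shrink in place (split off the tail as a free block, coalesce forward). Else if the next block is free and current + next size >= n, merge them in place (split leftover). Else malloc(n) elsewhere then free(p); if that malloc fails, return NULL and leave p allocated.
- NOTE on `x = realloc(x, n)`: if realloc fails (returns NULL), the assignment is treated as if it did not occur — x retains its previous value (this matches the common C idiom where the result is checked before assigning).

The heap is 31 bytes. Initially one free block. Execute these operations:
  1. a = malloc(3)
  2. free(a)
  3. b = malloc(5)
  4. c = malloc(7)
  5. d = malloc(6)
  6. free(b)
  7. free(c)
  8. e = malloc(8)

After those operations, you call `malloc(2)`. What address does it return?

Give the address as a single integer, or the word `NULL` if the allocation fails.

Answer: 8

Derivation:
Op 1: a = malloc(3) -> a = 0; heap: [0-2 ALLOC][3-30 FREE]
Op 2: free(a) -> (freed a); heap: [0-30 FREE]
Op 3: b = malloc(5) -> b = 0; heap: [0-4 ALLOC][5-30 FREE]
Op 4: c = malloc(7) -> c = 5; heap: [0-4 ALLOC][5-11 ALLOC][12-30 FREE]
Op 5: d = malloc(6) -> d = 12; heap: [0-4 ALLOC][5-11 ALLOC][12-17 ALLOC][18-30 FREE]
Op 6: free(b) -> (freed b); heap: [0-4 FREE][5-11 ALLOC][12-17 ALLOC][18-30 FREE]
Op 7: free(c) -> (freed c); heap: [0-11 FREE][12-17 ALLOC][18-30 FREE]
Op 8: e = malloc(8) -> e = 0; heap: [0-7 ALLOC][8-11 FREE][12-17 ALLOC][18-30 FREE]
malloc(2): first-fit scan over [0-7 ALLOC][8-11 FREE][12-17 ALLOC][18-30 FREE] -> 8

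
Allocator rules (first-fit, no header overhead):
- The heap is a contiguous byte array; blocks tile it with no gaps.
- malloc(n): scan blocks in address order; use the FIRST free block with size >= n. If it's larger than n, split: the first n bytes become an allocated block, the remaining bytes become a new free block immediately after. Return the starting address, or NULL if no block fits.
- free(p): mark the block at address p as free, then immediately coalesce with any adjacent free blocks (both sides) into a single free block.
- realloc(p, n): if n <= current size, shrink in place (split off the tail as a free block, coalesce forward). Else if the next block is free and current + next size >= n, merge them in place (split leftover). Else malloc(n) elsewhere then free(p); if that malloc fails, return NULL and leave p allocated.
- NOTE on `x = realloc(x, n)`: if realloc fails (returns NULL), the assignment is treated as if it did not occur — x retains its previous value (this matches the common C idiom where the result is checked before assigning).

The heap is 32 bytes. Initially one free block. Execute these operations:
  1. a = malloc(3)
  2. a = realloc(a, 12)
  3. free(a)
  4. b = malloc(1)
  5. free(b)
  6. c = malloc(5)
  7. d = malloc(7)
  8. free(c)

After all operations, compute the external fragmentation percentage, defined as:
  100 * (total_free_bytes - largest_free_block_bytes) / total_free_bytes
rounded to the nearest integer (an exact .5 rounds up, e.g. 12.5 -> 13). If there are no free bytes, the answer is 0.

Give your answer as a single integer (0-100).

Op 1: a = malloc(3) -> a = 0; heap: [0-2 ALLOC][3-31 FREE]
Op 2: a = realloc(a, 12) -> a = 0; heap: [0-11 ALLOC][12-31 FREE]
Op 3: free(a) -> (freed a); heap: [0-31 FREE]
Op 4: b = malloc(1) -> b = 0; heap: [0-0 ALLOC][1-31 FREE]
Op 5: free(b) -> (freed b); heap: [0-31 FREE]
Op 6: c = malloc(5) -> c = 0; heap: [0-4 ALLOC][5-31 FREE]
Op 7: d = malloc(7) -> d = 5; heap: [0-4 ALLOC][5-11 ALLOC][12-31 FREE]
Op 8: free(c) -> (freed c); heap: [0-4 FREE][5-11 ALLOC][12-31 FREE]
Free blocks: [5 20] total_free=25 largest=20 -> 100*(25-20)/25 = 500/25 = 20

Answer: 20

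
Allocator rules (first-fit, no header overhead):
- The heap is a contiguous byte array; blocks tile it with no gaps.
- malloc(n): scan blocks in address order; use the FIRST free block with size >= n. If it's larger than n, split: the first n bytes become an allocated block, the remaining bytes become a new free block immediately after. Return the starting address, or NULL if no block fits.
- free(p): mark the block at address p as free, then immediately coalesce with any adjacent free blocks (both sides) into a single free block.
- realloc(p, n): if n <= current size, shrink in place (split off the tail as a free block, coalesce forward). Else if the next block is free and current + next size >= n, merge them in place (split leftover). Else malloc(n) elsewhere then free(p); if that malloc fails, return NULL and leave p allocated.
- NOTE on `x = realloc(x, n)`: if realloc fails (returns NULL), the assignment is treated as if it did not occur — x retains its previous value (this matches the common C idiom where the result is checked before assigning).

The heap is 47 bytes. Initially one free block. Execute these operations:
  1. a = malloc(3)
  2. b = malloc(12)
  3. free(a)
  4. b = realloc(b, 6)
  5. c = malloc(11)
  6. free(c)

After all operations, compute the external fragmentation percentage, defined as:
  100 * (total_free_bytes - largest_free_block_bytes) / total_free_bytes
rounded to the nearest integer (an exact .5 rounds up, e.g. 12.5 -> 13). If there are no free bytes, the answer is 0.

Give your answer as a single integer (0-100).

Op 1: a = malloc(3) -> a = 0; heap: [0-2 ALLOC][3-46 FREE]
Op 2: b = malloc(12) -> b = 3; heap: [0-2 ALLOC][3-14 ALLOC][15-46 FREE]
Op 3: free(a) -> (freed a); heap: [0-2 FREE][3-14 ALLOC][15-46 FREE]
Op 4: b = realloc(b, 6) -> b = 3; heap: [0-2 FREE][3-8 ALLOC][9-46 FREE]
Op 5: c = malloc(11) -> c = 9; heap: [0-2 FREE][3-8 ALLOC][9-19 ALLOC][20-46 FREE]
Op 6: free(c) -> (freed c); heap: [0-2 FREE][3-8 ALLOC][9-46 FREE]
Free blocks: [3 38] total_free=41 largest=38 -> 100*(41-38)/41 = 300/41 ≈ 7.317 -> rounds to 7

Answer: 7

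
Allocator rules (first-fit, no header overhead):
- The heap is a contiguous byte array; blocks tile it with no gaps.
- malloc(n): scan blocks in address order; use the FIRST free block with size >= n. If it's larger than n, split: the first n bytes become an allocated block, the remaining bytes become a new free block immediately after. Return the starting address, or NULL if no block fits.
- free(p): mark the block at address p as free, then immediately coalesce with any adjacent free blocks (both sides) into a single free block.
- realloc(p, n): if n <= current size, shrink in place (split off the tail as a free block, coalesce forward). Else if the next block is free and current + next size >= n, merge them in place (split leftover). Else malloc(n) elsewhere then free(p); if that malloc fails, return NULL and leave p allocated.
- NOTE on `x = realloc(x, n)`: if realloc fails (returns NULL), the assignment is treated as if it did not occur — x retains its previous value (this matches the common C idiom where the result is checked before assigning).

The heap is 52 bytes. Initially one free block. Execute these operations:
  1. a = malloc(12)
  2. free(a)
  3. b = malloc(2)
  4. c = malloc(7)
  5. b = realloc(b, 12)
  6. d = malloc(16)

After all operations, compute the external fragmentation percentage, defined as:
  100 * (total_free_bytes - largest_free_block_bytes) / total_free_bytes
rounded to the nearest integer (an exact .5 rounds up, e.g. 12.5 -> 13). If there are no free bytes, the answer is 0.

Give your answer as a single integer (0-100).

Answer: 12

Derivation:
Op 1: a = malloc(12) -> a = 0; heap: [0-11 ALLOC][12-51 FREE]
Op 2: free(a) -> (freed a); heap: [0-51 FREE]
Op 3: b = malloc(2) -> b = 0; heap: [0-1 ALLOC][2-51 FREE]
Op 4: c = malloc(7) -> c = 2; heap: [0-1 ALLOC][2-8 ALLOC][9-51 FREE]
Op 5: b = realloc(b, 12) -> b = 9; heap: [0-1 FREE][2-8 ALLOC][9-20 ALLOC][21-51 FREE]
Op 6: d = malloc(16) -> d = 21; heap: [0-1 FREE][2-8 ALLOC][9-20 ALLOC][21-36 ALLOC][37-51 FREE]
Free blocks: [2 15] total_free=17 largest=15 -> 100*(17-15)/17 = 200/17 ≈ 11.765 -> rounds to 12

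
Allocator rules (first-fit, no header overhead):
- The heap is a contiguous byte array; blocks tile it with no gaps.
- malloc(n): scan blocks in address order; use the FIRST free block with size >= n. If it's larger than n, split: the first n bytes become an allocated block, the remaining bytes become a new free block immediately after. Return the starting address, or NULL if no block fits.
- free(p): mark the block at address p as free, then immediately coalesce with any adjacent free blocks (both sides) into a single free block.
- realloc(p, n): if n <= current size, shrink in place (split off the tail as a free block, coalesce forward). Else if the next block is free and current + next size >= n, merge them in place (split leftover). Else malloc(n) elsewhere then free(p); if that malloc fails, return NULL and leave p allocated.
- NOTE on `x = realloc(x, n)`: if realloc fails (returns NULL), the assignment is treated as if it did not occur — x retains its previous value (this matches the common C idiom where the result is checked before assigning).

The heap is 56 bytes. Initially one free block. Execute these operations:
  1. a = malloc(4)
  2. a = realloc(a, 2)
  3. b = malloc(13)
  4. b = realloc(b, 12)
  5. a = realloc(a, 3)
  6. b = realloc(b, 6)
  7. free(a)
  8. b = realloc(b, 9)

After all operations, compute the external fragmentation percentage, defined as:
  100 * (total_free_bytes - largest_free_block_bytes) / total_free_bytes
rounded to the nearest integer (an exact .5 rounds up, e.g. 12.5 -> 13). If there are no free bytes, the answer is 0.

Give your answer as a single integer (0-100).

Op 1: a = malloc(4) -> a = 0; heap: [0-3 ALLOC][4-55 FREE]
Op 2: a = realloc(a, 2) -> a = 0; heap: [0-1 ALLOC][2-55 FREE]
Op 3: b = malloc(13) -> b = 2; heap: [0-1 ALLOC][2-14 ALLOC][15-55 FREE]
Op 4: b = realloc(b, 12) -> b = 2; heap: [0-1 ALLOC][2-13 ALLOC][14-55 FREE]
Op 5: a = realloc(a, 3) -> a = 14; heap: [0-1 FREE][2-13 ALLOC][14-16 ALLOC][17-55 FREE]
Op 6: b = realloc(b, 6) -> b = 2; heap: [0-1 FREE][2-7 ALLOC][8-13 FREE][14-16 ALLOC][17-55 FREE]
Op 7: free(a) -> (freed a); heap: [0-1 FREE][2-7 ALLOC][8-55 FREE]
Op 8: b = realloc(b, 9) -> b = 2; heap: [0-1 FREE][2-10 ALLOC][11-55 FREE]
Free blocks: [2 45] total_free=47 largest=45 -> 100*(47-45)/47 = 200/47 ≈ 4.255 -> rounds to 4

Answer: 4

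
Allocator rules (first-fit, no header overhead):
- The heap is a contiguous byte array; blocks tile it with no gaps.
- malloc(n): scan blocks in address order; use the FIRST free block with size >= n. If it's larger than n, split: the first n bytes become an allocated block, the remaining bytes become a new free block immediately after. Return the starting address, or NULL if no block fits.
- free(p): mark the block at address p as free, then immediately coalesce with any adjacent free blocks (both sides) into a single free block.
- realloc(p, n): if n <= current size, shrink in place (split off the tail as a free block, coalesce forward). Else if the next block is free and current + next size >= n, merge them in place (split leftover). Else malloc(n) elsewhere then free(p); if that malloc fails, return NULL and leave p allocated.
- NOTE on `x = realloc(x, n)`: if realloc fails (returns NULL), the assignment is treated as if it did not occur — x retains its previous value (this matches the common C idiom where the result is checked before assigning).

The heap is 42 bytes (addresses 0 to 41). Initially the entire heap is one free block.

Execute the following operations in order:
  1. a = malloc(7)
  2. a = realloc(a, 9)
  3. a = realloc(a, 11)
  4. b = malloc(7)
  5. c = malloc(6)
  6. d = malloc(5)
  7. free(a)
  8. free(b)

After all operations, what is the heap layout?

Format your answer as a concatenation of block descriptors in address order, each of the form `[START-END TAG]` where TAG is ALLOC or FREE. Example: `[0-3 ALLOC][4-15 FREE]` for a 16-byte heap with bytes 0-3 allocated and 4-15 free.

Op 1: a = malloc(7) -> a = 0; heap: [0-6 ALLOC][7-41 FREE]
Op 2: a = realloc(a, 9) -> a = 0; heap: [0-8 ALLOC][9-41 FREE]
Op 3: a = realloc(a, 11) -> a = 0; heap: [0-10 ALLOC][11-41 FREE]
Op 4: b = malloc(7) -> b = 11; heap: [0-10 ALLOC][11-17 ALLOC][18-41 FREE]
Op 5: c = malloc(6) -> c = 18; heap: [0-10 ALLOC][11-17 ALLOC][18-23 ALLOC][24-41 FREE]
Op 6: d = malloc(5) -> d = 24; heap: [0-10 ALLOC][11-17 ALLOC][18-23 ALLOC][24-28 ALLOC][29-41 FREE]
Op 7: free(a) -> (freed a); heap: [0-10 FREE][11-17 ALLOC][18-23 ALLOC][24-28 ALLOC][29-41 FREE]
Op 8: free(b) -> (freed b); heap: [0-17 FREE][18-23 ALLOC][24-28 ALLOC][29-41 FREE]

Answer: [0-17 FREE][18-23 ALLOC][24-28 ALLOC][29-41 FREE]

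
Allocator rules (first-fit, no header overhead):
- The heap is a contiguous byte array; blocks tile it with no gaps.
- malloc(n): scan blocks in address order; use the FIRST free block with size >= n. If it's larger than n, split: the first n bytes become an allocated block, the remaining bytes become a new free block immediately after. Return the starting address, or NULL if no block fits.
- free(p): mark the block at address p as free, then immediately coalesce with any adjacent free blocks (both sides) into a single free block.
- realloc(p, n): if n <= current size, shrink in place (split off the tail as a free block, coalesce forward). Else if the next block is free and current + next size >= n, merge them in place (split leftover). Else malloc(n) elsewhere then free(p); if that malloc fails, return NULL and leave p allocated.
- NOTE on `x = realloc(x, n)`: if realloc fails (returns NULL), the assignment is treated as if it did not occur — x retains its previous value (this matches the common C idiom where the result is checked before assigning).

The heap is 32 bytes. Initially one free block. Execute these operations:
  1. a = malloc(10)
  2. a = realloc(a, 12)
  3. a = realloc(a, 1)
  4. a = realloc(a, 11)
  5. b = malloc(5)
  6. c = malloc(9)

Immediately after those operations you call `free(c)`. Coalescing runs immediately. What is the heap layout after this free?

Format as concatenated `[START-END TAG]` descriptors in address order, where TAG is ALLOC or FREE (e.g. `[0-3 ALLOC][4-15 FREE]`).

Op 1: a = malloc(10) -> a = 0; heap: [0-9 ALLOC][10-31 FREE]
Op 2: a = realloc(a, 12) -> a = 0; heap: [0-11 ALLOC][12-31 FREE]
Op 3: a = realloc(a, 1) -> a = 0; heap: [0-0 ALLOC][1-31 FREE]
Op 4: a = realloc(a, 11) -> a = 0; heap: [0-10 ALLOC][11-31 FREE]
Op 5: b = malloc(5) -> b = 11; heap: [0-10 ALLOC][11-15 ALLOC][16-31 FREE]
Op 6: c = malloc(9) -> c = 16; heap: [0-10 ALLOC][11-15 ALLOC][16-24 ALLOC][25-31 FREE]
free(c): c = 16 -> block [16-24 ALLOC]; mark free, coalesce with adjacent free neighbors -> [0-10 ALLOC][11-15 ALLOC][16-31 FREE]

Answer: [0-10 ALLOC][11-15 ALLOC][16-31 FREE]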